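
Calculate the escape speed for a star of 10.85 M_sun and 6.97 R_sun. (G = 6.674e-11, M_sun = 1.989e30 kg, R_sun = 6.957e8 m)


M = 10.85 * 1.989e30 kg = 2.158065e+31 kg; R = 6.97 * 6.957e8 m = 4.849029e+09 m. v_esc = sqrt(2GM/R) = sqrt(2 * 6.674e-11 * 2.158065e+31 / 4.849029e+09) = 770748.9982

770748.9982 m/s


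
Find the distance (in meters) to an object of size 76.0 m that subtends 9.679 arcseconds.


D = size / theta_rad, theta_rad = 9.679 * pi/(180*3600) = 4.693e-05, D = 1.620e+06

1.620e+06 m


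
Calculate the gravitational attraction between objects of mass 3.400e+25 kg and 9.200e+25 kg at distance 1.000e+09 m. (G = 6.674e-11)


F = G*m1*m2/r^2 = 6.674e-11 * 3.400e+25 * 9.200e+25 / (1.000e+09)^2 = 6.674e-11 * 3.128e+51 / 1.000e+18 = 2.088e+23

2.088e+23 N


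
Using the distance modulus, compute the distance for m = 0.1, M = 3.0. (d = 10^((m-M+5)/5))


d = 10^((m - M + 5)/5) = 10^((0.1 - 3.0 + 5)/5) = 2.6303

2.6303 pc


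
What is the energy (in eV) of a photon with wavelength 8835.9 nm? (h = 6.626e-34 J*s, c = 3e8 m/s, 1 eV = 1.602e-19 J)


E = hc/lambda = 6.626e-34 * 3e8 / 8.836e-06 = 2.250e-20 J = 0.1404 eV

0.1404 eV


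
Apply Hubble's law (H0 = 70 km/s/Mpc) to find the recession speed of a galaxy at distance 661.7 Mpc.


v = H0 * d = 70 * 661.7 = 46319.0

46319.0 km/s


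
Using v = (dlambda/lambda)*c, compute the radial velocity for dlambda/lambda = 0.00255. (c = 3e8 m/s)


v = (dlambda/lambda) * c = 0.00255 * 3e8 = 765000.0

765000.0 m/s


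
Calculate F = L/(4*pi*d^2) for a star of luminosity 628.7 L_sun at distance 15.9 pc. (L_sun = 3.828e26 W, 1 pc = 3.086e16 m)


F = L / (4*pi*d^2) = 2.407e+29 / (4*pi*(4.907e+17)^2) = 7.955e-08

7.955e-08 W/m^2


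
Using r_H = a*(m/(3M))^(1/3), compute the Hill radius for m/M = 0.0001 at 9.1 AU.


r_H = a * (m/3M)^(1/3) = 9.1 * (0.0001/3)^(1/3) = 0.2929

0.2929 AU


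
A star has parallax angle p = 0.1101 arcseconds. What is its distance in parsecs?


d = 1/p = 1/0.1101 = 9.0827

9.0827 pc


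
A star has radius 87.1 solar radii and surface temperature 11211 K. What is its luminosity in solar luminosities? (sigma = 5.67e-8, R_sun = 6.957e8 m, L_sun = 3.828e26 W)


R = 87.1 * 6.957e8 m = 6.059547e+10 m. L = 4*pi*R^2*sigma*T^4 = 4*pi*(6.059547e+10)^2 * 5.67e-8 * 11211^4 = 4.132859582e+31 W. L/L_sun = 4.132859582e+31 / 3.828e26 = 107963.9389

107963.9389 L_sun


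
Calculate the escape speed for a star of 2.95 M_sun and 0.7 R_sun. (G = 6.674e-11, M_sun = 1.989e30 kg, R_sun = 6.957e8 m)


M = 2.95 * 1.989e30 kg = 5.86755e+30 kg; R = 0.7 * 6.957e8 m = 4.8699e+08 m. v_esc = sqrt(2GM/R) = sqrt(2 * 6.674e-11 * 5.86755e+30 / 4.8699e+08) = 1.268e+06

1.268e+06 m/s


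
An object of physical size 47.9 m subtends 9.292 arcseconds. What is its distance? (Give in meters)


D = size / theta_rad, theta_rad = 9.292 * pi/(180*3600) = 4.505e-05, D = 1.063e+06

1.063e+06 m


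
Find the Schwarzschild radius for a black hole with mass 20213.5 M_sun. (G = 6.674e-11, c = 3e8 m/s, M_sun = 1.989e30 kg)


M = 20213.5 * 1.989e30 kg = 4.02046515e+34 kg. rs = 2GM/c^2 = 2 * 6.674e-11 * 4.02046515e+34 / (3e8)^2 = 5.963e+07

5.963e+07 m


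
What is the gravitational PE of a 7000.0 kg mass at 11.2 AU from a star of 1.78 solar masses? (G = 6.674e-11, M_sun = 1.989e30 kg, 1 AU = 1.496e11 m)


M = 1.78 * 1.989e30 kg = 3.54042e+30 kg; r = 11.2 AU * 1.496e11 m/AU = 1.67552e+12 m. U = -GM*m/r = -(6.674e-11 * 3.54042e+30 * 7000.0) / 1.67552e+12 = -9.872e+11

-9.872e+11 J


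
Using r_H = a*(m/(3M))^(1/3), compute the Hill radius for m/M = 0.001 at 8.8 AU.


r_H = a * (m/3M)^(1/3) = 8.8 * (0.001/3)^(1/3) = 0.6102

0.6102 AU


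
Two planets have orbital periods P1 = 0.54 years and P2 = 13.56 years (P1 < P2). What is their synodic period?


1/P_syn = |1/P1 - 1/P2| = |1/0.54 - 1/13.56| => P_syn = 0.5624

0.5624 years


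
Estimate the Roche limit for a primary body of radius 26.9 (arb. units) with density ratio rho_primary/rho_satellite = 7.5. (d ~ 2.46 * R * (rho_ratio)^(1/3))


d_Roche = 2.46 * 26.9 * 7.5^(1/3) = 129.5312

129.5312


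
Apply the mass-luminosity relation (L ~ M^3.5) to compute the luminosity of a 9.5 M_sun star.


L/L_sun = (M/M_sun)^3.5 = 9.5^3.5 = 2642.6072

2642.6072 L_sun


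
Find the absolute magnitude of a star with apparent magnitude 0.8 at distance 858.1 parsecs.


M = m - 5*log10(d) + 5 = 0.8 - 5*log10(858.1) + 5 = -8.8677

-8.8677


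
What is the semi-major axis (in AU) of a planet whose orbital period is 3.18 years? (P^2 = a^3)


a = P^(2/3) = 3.18^(2/3) = 2.1625

2.1625 AU


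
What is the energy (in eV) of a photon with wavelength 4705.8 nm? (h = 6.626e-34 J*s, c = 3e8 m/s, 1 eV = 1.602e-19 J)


E = hc/lambda = 6.626e-34 * 3e8 / 4.706e-06 = 4.224e-20 J = 0.2637 eV

0.2637 eV


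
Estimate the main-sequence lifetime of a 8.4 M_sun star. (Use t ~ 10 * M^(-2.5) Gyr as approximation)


t = 10 * M^(-2.5) = 10 * 8.4^(-2.5) = 0.0489

0.0489 Gyr


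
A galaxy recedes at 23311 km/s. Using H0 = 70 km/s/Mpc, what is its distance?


d = v / H0 = 23311 / 70 = 333.0143

333.0143 Mpc


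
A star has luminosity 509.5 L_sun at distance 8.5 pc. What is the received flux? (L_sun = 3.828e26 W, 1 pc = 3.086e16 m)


F = L / (4*pi*d^2) = 1.950e+29 / (4*pi*(2.623e+17)^2) = 2.256e-07

2.256e-07 W/m^2


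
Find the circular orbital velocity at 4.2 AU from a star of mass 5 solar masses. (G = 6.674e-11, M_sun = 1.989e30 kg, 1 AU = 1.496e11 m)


v = sqrt(GM/r) = sqrt(6.674e-11 * 9.945e+30 / 6.283e+11) = 32501.6233

32501.6233 m/s


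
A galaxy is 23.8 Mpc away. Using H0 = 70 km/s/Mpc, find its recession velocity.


v = H0 * d = 70 * 23.8 = 1666.0

1666.0 km/s


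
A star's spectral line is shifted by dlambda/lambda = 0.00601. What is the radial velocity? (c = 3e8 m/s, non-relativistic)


v = (dlambda/lambda) * c = 0.00601 * 3e8 = 1.803e+06

1.803e+06 m/s


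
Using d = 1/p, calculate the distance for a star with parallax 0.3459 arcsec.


d = 1/p = 1/0.3459 = 2.891

2.891 pc


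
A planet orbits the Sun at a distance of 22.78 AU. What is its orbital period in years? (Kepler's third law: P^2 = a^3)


P = a^(3/2) = 22.78^1.5 = 108.7253

108.7253 years


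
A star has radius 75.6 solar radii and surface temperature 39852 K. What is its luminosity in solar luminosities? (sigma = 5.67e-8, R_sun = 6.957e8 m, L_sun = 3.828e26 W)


R = 75.6 * 6.957e8 m = 5.259492e+10 m. L = 4*pi*R^2*sigma*T^4 = 4*pi*(5.259492e+10)^2 * 5.67e-8 * 39852^4 = 4.97142632e+33 W. L/L_sun = 4.97142632e+33 / 3.828e26 = 1.299e+07

1.299e+07 L_sun


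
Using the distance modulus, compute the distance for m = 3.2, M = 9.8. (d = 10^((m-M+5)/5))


d = 10^((m - M + 5)/5) = 10^((3.2 - 9.8 + 5)/5) = 0.4786

0.4786 pc


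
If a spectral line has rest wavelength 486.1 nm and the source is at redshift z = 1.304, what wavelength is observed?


lam_obs = lam_emit * (1 + z) = 486.1 * (1 + 1.304) = 1119.9744

1119.9744 nm


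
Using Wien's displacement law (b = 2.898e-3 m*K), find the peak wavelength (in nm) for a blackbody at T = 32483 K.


lam_max = b / T = 2.898e-3 / 32483 = 8.922e-08 m = 89.2159 nm

89.2159 nm


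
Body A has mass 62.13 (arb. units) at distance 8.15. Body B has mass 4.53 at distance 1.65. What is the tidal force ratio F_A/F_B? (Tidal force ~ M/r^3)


Ratio = (M1/r1^3) / (M2/r2^3) = (62.13/8.15^3) / (4.53/1.65^3) = 0.1138

0.1138


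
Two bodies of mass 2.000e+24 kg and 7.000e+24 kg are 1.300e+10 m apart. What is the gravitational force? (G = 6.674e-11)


F = G*m1*m2/r^2 = 6.674e-11 * 2.000e+24 * 7.000e+24 / (1.300e+10)^2 = 6.674e-11 * 1.400e+49 / 1.690e+20 = 5.529e+18

5.529e+18 N


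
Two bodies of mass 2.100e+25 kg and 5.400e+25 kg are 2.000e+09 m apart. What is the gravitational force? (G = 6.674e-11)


F = G*m1*m2/r^2 = 6.674e-11 * 2.100e+25 * 5.400e+25 / (2.000e+09)^2 = 6.674e-11 * 1.134e+51 / 4.000e+18 = 1.892e+22

1.892e+22 N


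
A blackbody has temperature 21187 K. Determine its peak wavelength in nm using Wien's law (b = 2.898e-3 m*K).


lam_max = b / T = 2.898e-3 / 21187 = 1.368e-07 m = 136.782 nm

136.782 nm


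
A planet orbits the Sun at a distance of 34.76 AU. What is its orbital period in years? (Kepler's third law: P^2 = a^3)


P = a^(3/2) = 34.76^1.5 = 204.9367

204.9367 years


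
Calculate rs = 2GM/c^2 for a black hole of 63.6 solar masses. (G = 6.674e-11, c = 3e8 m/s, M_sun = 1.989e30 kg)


M = 63.6 * 1.989e30 kg = 1.265004e+32 kg. rs = 2GM/c^2 = 2 * 6.674e-11 * 1.265004e+32 / (3e8)^2 = 187614.1488

187614.1488 m


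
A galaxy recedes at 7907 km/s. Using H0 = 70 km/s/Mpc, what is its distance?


d = v / H0 = 7907 / 70 = 112.9571

112.9571 Mpc


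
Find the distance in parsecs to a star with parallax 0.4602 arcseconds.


d = 1/p = 1/0.4602 = 2.173

2.173 pc


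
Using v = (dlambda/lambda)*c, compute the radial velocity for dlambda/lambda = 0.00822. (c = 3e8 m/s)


v = (dlambda/lambda) * c = 0.00822 * 3e8 = 2.466e+06

2.466e+06 m/s


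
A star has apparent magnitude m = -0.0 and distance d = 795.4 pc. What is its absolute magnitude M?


M = m - 5*log10(d) + 5 = -0.0 - 5*log10(795.4) + 5 = -9.5029

-9.5029


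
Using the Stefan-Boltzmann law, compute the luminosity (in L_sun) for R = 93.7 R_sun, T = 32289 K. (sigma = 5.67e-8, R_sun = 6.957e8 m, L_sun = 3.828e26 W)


R = 93.7 * 6.957e8 m = 6.518709e+10 m. L = 4*pi*R^2*sigma*T^4 = 4*pi*(6.518709e+10)^2 * 5.67e-8 * 32289^4 = 3.291050083e+33 W. L/L_sun = 3.291050083e+33 / 3.828e26 = 8.597e+06

8.597e+06 L_sun


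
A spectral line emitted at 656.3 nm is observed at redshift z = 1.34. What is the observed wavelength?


lam_obs = lam_emit * (1 + z) = 656.3 * (1 + 1.34) = 1535.742

1535.742 nm


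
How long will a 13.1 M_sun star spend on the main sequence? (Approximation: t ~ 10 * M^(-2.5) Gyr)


t = 10 * M^(-2.5) = 10 * 13.1^(-2.5) = 0.0161

0.0161 Gyr


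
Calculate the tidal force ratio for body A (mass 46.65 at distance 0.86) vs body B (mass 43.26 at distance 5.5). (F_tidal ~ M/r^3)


Ratio = (M1/r1^3) / (M2/r2^3) = (46.65/0.86^3) / (43.26/5.5^3) = 282.0706

282.0706


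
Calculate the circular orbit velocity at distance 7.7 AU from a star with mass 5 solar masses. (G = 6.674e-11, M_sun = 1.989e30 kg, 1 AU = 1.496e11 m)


v = sqrt(GM/r) = sqrt(6.674e-11 * 9.945e+30 / 1.152e+12) = 24004.0397

24004.0397 m/s


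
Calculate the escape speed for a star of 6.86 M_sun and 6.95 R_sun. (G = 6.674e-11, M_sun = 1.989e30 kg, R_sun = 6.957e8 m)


M = 6.86 * 1.989e30 kg = 1.364454e+31 kg; R = 6.95 * 6.957e8 m = 4.835115e+09 m. v_esc = sqrt(2GM/R) = sqrt(2 * 6.674e-11 * 1.364454e+31 / 4.835115e+09) = 613739.5979

613739.5979 m/s


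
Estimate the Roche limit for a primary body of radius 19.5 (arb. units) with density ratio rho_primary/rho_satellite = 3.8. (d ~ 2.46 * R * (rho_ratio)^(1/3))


d_Roche = 2.46 * 19.5 * 3.8^(1/3) = 74.8567

74.8567


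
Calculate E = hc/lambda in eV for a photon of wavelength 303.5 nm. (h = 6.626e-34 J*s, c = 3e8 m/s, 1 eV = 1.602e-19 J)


E = hc/lambda = 6.626e-34 * 3e8 / 3.035e-07 = 6.550e-19 J = 4.0884 eV

4.0884 eV


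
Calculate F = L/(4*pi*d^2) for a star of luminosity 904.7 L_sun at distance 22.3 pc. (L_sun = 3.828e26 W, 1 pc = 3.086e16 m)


F = L / (4*pi*d^2) = 3.463e+29 / (4*pi*(6.882e+17)^2) = 5.819e-08

5.819e-08 W/m^2


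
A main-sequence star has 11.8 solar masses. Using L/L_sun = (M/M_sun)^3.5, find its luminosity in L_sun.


L/L_sun = (M/M_sun)^3.5 = 11.8^3.5 = 5644.0003

5644.0003 L_sun


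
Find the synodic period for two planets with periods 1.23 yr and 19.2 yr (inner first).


1/P_syn = |1/P1 - 1/P2| = |1/1.23 - 1/19.2| => P_syn = 1.3142

1.3142 years


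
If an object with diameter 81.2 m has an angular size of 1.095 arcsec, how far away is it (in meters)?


D = size / theta_rad, theta_rad = 1.095 * pi/(180*3600) = 5.309e-06, D = 1.530e+07

1.530e+07 m


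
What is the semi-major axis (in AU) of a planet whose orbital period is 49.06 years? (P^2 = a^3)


a = P^(2/3) = 49.06^(2/3) = 13.4014

13.4014 AU


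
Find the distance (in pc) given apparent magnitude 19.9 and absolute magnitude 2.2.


d = 10^((m - M + 5)/5) = 10^((19.9 - 2.2 + 5)/5) = 34673.685

34673.685 pc


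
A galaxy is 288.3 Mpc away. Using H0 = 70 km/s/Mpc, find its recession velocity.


v = H0 * d = 70 * 288.3 = 20181.0

20181.0 km/s


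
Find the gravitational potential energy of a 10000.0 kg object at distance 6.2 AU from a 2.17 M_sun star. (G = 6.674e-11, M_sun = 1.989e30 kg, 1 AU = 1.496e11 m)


M = 2.17 * 1.989e30 kg = 4.31613e+30 kg; r = 6.2 AU * 1.496e11 m/AU = 9.2752e+11 m. U = -GM*m/r = -(6.674e-11 * 4.31613e+30 * 10000.0) / 9.2752e+11 = -3.106e+12

-3.106e+12 J


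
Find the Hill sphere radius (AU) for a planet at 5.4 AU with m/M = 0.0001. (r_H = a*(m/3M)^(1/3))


r_H = a * (m/3M)^(1/3) = 5.4 * (0.0001/3)^(1/3) = 0.1738

0.1738 AU


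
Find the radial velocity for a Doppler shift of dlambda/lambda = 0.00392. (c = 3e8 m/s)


v = (dlambda/lambda) * c = 0.00392 * 3e8 = 1.176e+06

1.176e+06 m/s


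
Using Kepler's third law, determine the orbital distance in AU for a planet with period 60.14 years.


a = P^(2/3) = 60.14^(2/3) = 15.35

15.35 AU


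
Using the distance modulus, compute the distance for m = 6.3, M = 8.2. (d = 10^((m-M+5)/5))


d = 10^((m - M + 5)/5) = 10^((6.3 - 8.2 + 5)/5) = 4.1687

4.1687 pc


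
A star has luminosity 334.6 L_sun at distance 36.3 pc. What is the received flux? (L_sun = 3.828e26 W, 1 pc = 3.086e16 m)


F = L / (4*pi*d^2) = 1.281e+29 / (4*pi*(1.120e+18)^2) = 8.122e-09

8.122e-09 W/m^2


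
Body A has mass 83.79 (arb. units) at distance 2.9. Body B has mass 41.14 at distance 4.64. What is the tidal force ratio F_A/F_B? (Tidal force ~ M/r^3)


Ratio = (M1/r1^3) / (M2/r2^3) = (83.79/2.9^3) / (41.14/4.64^3) = 8.3423

8.3423


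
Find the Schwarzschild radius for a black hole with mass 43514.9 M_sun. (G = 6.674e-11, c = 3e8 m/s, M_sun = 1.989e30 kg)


M = 43514.9 * 1.989e30 kg = 8.65511361e+34 kg. rs = 2GM/c^2 = 2 * 6.674e-11 * 8.65511361e+34 / (3e8)^2 = 1.284e+08

1.284e+08 m


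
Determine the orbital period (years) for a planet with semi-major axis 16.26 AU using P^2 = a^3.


P = a^(3/2) = 16.26^1.5 = 65.5663

65.5663 years


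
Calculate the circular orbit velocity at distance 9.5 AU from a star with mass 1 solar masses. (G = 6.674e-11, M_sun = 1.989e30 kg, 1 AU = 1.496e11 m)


v = sqrt(GM/r) = sqrt(6.674e-11 * 1.989e+30 / 1.421e+12) = 9664.578

9664.578 m/s


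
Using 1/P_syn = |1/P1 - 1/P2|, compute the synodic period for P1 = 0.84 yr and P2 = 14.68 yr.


1/P_syn = |1/P1 - 1/P2| = |1/0.84 - 1/14.68| => P_syn = 0.891

0.891 years


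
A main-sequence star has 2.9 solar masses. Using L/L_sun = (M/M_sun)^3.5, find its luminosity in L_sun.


L/L_sun = (M/M_sun)^3.5 = 2.9^3.5 = 41.533

41.533 L_sun


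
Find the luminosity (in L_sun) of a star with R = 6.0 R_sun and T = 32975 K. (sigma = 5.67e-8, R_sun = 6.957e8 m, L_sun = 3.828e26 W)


R = 6.0 * 6.957e8 m = 4.1742e+09 m. L = 4*pi*R^2*sigma*T^4 = 4*pi*(4.1742e+09)^2 * 5.67e-8 * 32975^4 = 1.467839759e+31 W. L/L_sun = 1.467839759e+31 / 3.828e26 = 38344.8213

38344.8213 L_sun


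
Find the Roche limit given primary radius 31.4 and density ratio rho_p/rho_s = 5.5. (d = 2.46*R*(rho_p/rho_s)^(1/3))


d_Roche = 2.46 * 31.4 * 5.5^(1/3) = 136.3491

136.3491


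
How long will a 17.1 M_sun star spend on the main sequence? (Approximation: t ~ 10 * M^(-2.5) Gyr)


t = 10 * M^(-2.5) = 10 * 17.1^(-2.5) = 0.0083

0.0083 Gyr


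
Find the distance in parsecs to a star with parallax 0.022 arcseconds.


d = 1/p = 1/0.022 = 45.4545

45.4545 pc


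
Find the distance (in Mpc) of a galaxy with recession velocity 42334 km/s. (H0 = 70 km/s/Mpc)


d = v / H0 = 42334 / 70 = 604.7714

604.7714 Mpc


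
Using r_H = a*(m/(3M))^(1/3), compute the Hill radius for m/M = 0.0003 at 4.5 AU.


r_H = a * (m/3M)^(1/3) = 4.5 * (0.0003/3)^(1/3) = 0.2089

0.2089 AU


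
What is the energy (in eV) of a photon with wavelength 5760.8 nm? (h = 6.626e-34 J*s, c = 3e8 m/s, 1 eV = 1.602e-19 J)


E = hc/lambda = 6.626e-34 * 3e8 / 5.761e-06 = 3.451e-20 J = 0.2154 eV

0.2154 eV


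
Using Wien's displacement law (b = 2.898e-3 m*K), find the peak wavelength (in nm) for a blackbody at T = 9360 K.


lam_max = b / T = 2.898e-3 / 9360 = 3.096e-07 m = 309.6154 nm

309.6154 nm


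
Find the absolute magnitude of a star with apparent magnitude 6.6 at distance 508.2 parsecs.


M = m - 5*log10(d) + 5 = 6.6 - 5*log10(508.2) + 5 = -1.9302

-1.9302


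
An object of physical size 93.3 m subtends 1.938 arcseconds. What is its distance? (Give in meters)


D = size / theta_rad, theta_rad = 1.938 * pi/(180*3600) = 9.396e-06, D = 9.930e+06

9.930e+06 m


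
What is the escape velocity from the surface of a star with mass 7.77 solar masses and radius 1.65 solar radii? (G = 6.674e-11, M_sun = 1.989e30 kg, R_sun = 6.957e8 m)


M = 7.77 * 1.989e30 kg = 1.545453e+31 kg; R = 1.65 * 6.957e8 m = 1.147905e+09 m. v_esc = sqrt(2GM/R) = sqrt(2 * 6.674e-11 * 1.545453e+31 / 1.147905e+09) = 1.341e+06

1.341e+06 m/s


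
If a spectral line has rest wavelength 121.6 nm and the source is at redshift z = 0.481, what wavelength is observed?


lam_obs = lam_emit * (1 + z) = 121.6 * (1 + 0.481) = 180.0896

180.0896 nm


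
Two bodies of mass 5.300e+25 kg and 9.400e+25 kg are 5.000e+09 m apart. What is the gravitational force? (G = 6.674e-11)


F = G*m1*m2/r^2 = 6.674e-11 * 5.300e+25 * 9.400e+25 / (5.000e+09)^2 = 6.674e-11 * 4.982e+51 / 2.500e+19 = 1.330e+22

1.330e+22 N


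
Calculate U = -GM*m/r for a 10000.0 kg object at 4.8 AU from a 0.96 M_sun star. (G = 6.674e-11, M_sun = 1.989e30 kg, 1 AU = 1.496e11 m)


M = 0.96 * 1.989e30 kg = 1.90944e+30 kg; r = 4.8 AU * 1.496e11 m/AU = 7.1808e+11 m. U = -GM*m/r = -(6.674e-11 * 1.90944e+30 * 10000.0) / 7.1808e+11 = -1.775e+12

-1.775e+12 J


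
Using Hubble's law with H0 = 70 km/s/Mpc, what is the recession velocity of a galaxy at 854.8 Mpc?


v = H0 * d = 70 * 854.8 = 59836.0

59836.0 km/s


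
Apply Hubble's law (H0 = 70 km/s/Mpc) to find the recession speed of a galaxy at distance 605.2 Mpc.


v = H0 * d = 70 * 605.2 = 42364.0

42364.0 km/s


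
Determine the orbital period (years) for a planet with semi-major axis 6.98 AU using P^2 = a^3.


P = a^(3/2) = 6.98^1.5 = 18.4409

18.4409 years


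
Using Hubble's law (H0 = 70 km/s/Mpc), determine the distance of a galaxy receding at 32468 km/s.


d = v / H0 = 32468 / 70 = 463.8286

463.8286 Mpc


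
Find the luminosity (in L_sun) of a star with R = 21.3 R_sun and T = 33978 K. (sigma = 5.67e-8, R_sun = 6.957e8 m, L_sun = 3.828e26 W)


R = 21.3 * 6.957e8 m = 1.481841e+10 m. L = 4*pi*R^2*sigma*T^4 = 4*pi*(1.481841e+10)^2 * 5.67e-8 * 33978^4 = 2.08539047e+32 W. L/L_sun = 2.08539047e+32 / 3.828e26 = 544772.8501

544772.8501 L_sun


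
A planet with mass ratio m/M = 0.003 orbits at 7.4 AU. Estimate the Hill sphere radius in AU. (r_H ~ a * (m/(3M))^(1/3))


r_H = a * (m/3M)^(1/3) = 7.4 * (0.003/3)^(1/3) = 0.74

0.74 AU


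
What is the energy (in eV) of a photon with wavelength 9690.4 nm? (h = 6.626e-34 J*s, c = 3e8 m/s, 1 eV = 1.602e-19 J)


E = hc/lambda = 6.626e-34 * 3e8 / 9.690e-06 = 2.051e-20 J = 0.128 eV

0.128 eV


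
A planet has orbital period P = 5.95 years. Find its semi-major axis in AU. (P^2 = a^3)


a = P^(2/3) = 5.95^(2/3) = 3.2836

3.2836 AU


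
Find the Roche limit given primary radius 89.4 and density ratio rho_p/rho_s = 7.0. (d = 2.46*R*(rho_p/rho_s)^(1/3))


d_Roche = 2.46 * 89.4 * 7.0^(1/3) = 420.6995

420.6995


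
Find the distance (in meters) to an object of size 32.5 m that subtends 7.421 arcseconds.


D = size / theta_rad, theta_rad = 7.421 * pi/(180*3600) = 3.598e-05, D = 903329.2283

903329.2283 m


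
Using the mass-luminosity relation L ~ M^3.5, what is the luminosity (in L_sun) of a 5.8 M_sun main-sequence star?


L/L_sun = (M/M_sun)^3.5 = 5.8^3.5 = 469.8919

469.8919 L_sun


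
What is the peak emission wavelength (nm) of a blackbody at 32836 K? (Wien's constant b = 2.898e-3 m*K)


lam_max = b / T = 2.898e-3 / 32836 = 8.826e-08 m = 88.2568 nm

88.2568 nm


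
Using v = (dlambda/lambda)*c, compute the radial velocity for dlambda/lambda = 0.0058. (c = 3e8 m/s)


v = (dlambda/lambda) * c = 0.0058 * 3e8 = 1.740e+06

1.740e+06 m/s


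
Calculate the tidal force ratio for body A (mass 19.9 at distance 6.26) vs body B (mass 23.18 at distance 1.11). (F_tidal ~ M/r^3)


Ratio = (M1/r1^3) / (M2/r2^3) = (19.9/6.26^3) / (23.18/1.11^3) = 0.0048

0.0048


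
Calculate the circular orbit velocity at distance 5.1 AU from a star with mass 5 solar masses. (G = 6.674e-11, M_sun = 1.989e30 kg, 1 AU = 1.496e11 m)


v = sqrt(GM/r) = sqrt(6.674e-11 * 9.945e+30 / 7.630e+11) = 29494.7426

29494.7426 m/s


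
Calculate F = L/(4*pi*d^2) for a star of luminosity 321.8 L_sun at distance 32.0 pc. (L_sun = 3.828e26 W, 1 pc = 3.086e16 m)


F = L / (4*pi*d^2) = 1.232e+29 / (4*pi*(9.875e+17)^2) = 1.005e-08

1.005e-08 W/m^2


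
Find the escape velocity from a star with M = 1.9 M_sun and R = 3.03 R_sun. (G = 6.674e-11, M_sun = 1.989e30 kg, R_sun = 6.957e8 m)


M = 1.9 * 1.989e30 kg = 3.7791e+30 kg; R = 3.03 * 6.957e8 m = 2.107971e+09 m. v_esc = sqrt(2GM/R) = sqrt(2 * 6.674e-11 * 3.7791e+30 / 2.107971e+09) = 489181.4445

489181.4445 m/s


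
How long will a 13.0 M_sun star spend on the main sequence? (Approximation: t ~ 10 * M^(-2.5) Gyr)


t = 10 * M^(-2.5) = 10 * 13.0^(-2.5) = 0.0164

0.0164 Gyr


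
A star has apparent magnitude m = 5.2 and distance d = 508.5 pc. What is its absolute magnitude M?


M = m - 5*log10(d) + 5 = 5.2 - 5*log10(508.5) + 5 = -3.3315

-3.3315


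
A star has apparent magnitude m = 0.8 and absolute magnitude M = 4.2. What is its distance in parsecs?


d = 10^((m - M + 5)/5) = 10^((0.8 - 4.2 + 5)/5) = 2.0893

2.0893 pc


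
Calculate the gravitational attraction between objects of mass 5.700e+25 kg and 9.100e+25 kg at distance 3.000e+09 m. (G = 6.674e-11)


F = G*m1*m2/r^2 = 6.674e-11 * 5.700e+25 * 9.100e+25 / (3.000e+09)^2 = 6.674e-11 * 5.187e+51 / 9.000e+18 = 3.846e+22

3.846e+22 N


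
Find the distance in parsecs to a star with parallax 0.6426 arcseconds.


d = 1/p = 1/0.6426 = 1.5562

1.5562 pc


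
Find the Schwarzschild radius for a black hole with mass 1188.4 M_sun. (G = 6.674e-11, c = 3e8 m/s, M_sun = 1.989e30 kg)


M = 1188.4 * 1.989e30 kg = 2.3637276e+33 kg. rs = 2GM/c^2 = 2 * 6.674e-11 * 2.3637276e+33 / (3e8)^2 = 3.506e+06

3.506e+06 m


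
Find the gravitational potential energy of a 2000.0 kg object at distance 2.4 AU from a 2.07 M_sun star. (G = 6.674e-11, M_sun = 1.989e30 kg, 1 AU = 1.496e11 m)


M = 2.07 * 1.989e30 kg = 4.11723e+30 kg; r = 2.4 AU * 1.496e11 m/AU = 3.5904e+11 m. U = -GM*m/r = -(6.674e-11 * 4.11723e+30 * 2000.0) / 3.5904e+11 = -1.531e+12

-1.531e+12 J


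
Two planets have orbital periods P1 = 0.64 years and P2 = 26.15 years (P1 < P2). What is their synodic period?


1/P_syn = |1/P1 - 1/P2| = |1/0.64 - 1/26.15| => P_syn = 0.6561

0.6561 years


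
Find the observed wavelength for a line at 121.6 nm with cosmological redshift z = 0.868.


lam_obs = lam_emit * (1 + z) = 121.6 * (1 + 0.868) = 227.1488

227.1488 nm


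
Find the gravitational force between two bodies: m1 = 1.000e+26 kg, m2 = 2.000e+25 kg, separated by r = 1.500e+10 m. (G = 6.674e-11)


F = G*m1*m2/r^2 = 6.674e-11 * 1.000e+26 * 2.000e+25 / (1.500e+10)^2 = 6.674e-11 * 2.000e+51 / 2.250e+20 = 5.932e+20

5.932e+20 N


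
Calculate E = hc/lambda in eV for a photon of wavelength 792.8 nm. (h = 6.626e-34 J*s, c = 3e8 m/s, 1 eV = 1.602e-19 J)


E = hc/lambda = 6.626e-34 * 3e8 / 7.928e-07 = 2.507e-19 J = 1.5651 eV

1.5651 eV


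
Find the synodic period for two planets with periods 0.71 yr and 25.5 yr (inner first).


1/P_syn = |1/P1 - 1/P2| = |1/0.71 - 1/25.5| => P_syn = 0.7303

0.7303 years


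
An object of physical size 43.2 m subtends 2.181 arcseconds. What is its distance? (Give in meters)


D = size / theta_rad, theta_rad = 2.181 * pi/(180*3600) = 1.057e-05, D = 4.086e+06

4.086e+06 m


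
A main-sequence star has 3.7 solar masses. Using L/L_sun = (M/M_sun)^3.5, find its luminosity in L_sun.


L/L_sun = (M/M_sun)^3.5 = 3.7^3.5 = 97.433

97.433 L_sun


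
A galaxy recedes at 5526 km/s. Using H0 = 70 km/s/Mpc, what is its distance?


d = v / H0 = 5526 / 70 = 78.9429

78.9429 Mpc


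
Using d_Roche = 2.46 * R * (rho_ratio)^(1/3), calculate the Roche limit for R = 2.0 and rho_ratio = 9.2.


d_Roche = 2.46 * 2.0 * 9.2^(1/3) = 10.3093

10.3093


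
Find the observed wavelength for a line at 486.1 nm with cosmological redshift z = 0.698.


lam_obs = lam_emit * (1 + z) = 486.1 * (1 + 0.698) = 825.3978

825.3978 nm


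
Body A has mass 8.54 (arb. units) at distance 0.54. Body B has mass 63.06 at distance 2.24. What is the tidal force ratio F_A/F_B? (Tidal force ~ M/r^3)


Ratio = (M1/r1^3) / (M2/r2^3) = (8.54/0.54^3) / (63.06/2.24^3) = 9.6664

9.6664


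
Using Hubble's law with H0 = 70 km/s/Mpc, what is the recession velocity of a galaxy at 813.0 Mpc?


v = H0 * d = 70 * 813.0 = 56910.0

56910.0 km/s


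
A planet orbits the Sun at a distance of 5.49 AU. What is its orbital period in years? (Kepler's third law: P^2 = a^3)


P = a^(3/2) = 5.49^1.5 = 12.8635

12.8635 years


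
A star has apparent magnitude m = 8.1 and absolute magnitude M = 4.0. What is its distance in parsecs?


d = 10^((m - M + 5)/5) = 10^((8.1 - 4.0 + 5)/5) = 66.0693

66.0693 pc


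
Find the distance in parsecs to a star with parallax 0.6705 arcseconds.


d = 1/p = 1/0.6705 = 1.4914

1.4914 pc


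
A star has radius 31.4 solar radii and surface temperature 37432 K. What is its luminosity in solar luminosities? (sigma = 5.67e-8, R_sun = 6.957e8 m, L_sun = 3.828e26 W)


R = 31.4 * 6.957e8 m = 2.184498e+10 m. L = 4*pi*R^2*sigma*T^4 = 4*pi*(2.184498e+10)^2 * 5.67e-8 * 37432^4 = 6.675262589e+32 W. L/L_sun = 6.675262589e+32 / 3.828e26 = 1.744e+06

1.744e+06 L_sun


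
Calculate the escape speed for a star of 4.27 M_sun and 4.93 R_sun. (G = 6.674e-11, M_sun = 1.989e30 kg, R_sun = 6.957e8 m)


M = 4.27 * 1.989e30 kg = 8.49303e+30 kg; R = 4.93 * 6.957e8 m = 3.429801e+09 m. v_esc = sqrt(2GM/R) = sqrt(2 * 6.674e-11 * 8.49303e+30 / 3.429801e+09) = 574916.7565

574916.7565 m/s


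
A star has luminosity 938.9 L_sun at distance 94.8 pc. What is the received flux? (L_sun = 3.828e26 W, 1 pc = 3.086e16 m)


F = L / (4*pi*d^2) = 3.594e+29 / (4*pi*(2.926e+18)^2) = 3.342e-09

3.342e-09 W/m^2


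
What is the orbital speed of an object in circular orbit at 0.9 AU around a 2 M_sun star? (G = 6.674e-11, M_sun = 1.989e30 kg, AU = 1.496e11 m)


v = sqrt(GM/r) = sqrt(6.674e-11 * 3.978e+30 / 1.346e+11) = 44405.6712

44405.6712 m/s


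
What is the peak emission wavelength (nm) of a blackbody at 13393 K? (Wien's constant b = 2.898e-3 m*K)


lam_max = b / T = 2.898e-3 / 13393 = 2.164e-07 m = 216.3817 nm

216.3817 nm


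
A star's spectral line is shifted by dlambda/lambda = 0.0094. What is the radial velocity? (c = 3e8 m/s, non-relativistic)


v = (dlambda/lambda) * c = 0.0094 * 3e8 = 2.820e+06

2.820e+06 m/s


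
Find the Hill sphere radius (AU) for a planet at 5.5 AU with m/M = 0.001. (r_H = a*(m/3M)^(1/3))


r_H = a * (m/3M)^(1/3) = 5.5 * (0.001/3)^(1/3) = 0.3813

0.3813 AU


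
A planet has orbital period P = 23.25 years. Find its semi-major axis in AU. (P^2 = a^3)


a = P^(2/3) = 23.25^(2/3) = 8.1461

8.1461 AU


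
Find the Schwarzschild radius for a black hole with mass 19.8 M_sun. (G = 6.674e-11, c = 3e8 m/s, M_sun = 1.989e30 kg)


M = 19.8 * 1.989e30 kg = 3.93822e+31 kg. rs = 2GM/c^2 = 2 * 6.674e-11 * 3.93822e+31 / (3e8)^2 = 58408.1784

58408.1784 m


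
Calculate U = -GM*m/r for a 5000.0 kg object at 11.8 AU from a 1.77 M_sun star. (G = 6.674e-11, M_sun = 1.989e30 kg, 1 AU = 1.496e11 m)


M = 1.77 * 1.989e30 kg = 3.52053e+30 kg; r = 11.8 AU * 1.496e11 m/AU = 1.76528e+12 m. U = -GM*m/r = -(6.674e-11 * 3.52053e+30 * 5000.0) / 1.76528e+12 = -6.655e+11

-6.655e+11 J


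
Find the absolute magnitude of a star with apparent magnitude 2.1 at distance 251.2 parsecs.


M = m - 5*log10(d) + 5 = 2.1 - 5*log10(251.2) + 5 = -4.9001

-4.9001


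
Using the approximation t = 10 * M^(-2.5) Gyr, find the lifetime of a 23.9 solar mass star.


t = 10 * M^(-2.5) = 10 * 23.9^(-2.5) = 0.0036

0.0036 Gyr


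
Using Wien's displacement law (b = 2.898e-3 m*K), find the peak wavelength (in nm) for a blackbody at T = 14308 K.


lam_max = b / T = 2.898e-3 / 14308 = 2.025e-07 m = 202.544 nm

202.544 nm


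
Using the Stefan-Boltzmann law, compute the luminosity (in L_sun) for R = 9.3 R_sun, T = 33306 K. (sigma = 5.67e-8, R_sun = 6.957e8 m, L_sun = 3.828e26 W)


R = 9.3 * 6.957e8 m = 6.47001e+09 m. L = 4*pi*R^2*sigma*T^4 = 4*pi*(6.47001e+09)^2 * 5.67e-8 * 33306^4 = 3.67022541e+31 W. L/L_sun = 3.67022541e+31 / 3.828e26 = 95878.4067

95878.4067 L_sun


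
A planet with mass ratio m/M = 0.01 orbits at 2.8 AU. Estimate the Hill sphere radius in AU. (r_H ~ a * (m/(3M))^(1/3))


r_H = a * (m/3M)^(1/3) = 2.8 * (0.01/3)^(1/3) = 0.4183

0.4183 AU


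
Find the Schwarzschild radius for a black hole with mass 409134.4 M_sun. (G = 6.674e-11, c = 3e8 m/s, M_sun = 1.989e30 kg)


M = 409134.4 * 1.989e30 kg = 8.137683216e+35 kg. rs = 2GM/c^2 = 2 * 6.674e-11 * 8.137683216e+35 / (3e8)^2 = 1.207e+09

1.207e+09 m


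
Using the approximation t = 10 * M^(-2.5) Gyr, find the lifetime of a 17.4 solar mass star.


t = 10 * M^(-2.5) = 10 * 17.4^(-2.5) = 0.0079

0.0079 Gyr


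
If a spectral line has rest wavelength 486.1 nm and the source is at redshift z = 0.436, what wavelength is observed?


lam_obs = lam_emit * (1 + z) = 486.1 * (1 + 0.436) = 698.0396

698.0396 nm


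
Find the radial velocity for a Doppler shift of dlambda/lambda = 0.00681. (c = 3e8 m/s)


v = (dlambda/lambda) * c = 0.00681 * 3e8 = 2.043e+06

2.043e+06 m/s


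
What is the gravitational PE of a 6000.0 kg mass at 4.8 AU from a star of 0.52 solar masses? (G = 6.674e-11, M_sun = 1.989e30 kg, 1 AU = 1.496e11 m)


M = 0.52 * 1.989e30 kg = 1.03428e+30 kg; r = 4.8 AU * 1.496e11 m/AU = 7.1808e+11 m. U = -GM*m/r = -(6.674e-11 * 1.03428e+30 * 6000.0) / 7.1808e+11 = -5.768e+11

-5.768e+11 J


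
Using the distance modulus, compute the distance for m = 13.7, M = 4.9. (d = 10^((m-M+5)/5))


d = 10^((m - M + 5)/5) = 10^((13.7 - 4.9 + 5)/5) = 575.4399

575.4399 pc


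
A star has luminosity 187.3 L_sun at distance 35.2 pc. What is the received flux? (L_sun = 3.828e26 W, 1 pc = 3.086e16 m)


F = L / (4*pi*d^2) = 7.170e+28 / (4*pi*(1.086e+18)^2) = 4.835e-09

4.835e-09 W/m^2


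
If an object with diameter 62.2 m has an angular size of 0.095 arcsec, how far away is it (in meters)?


D = size / theta_rad, theta_rad = 0.095 * pi/(180*3600) = 4.606e-07, D = 1.350e+08

1.350e+08 m


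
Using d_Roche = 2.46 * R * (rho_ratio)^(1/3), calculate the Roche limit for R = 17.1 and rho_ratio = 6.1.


d_Roche = 2.46 * 17.1 * 6.1^(1/3) = 76.8613

76.8613


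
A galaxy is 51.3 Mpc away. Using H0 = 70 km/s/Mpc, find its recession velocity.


v = H0 * d = 70 * 51.3 = 3591.0

3591.0 km/s


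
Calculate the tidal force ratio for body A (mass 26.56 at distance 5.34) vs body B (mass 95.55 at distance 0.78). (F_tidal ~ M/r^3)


Ratio = (M1/r1^3) / (M2/r2^3) = (26.56/5.34^3) / (95.55/0.78^3) = 8.663e-04

8.663e-04


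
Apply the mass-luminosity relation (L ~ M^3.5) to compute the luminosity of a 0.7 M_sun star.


L/L_sun = (M/M_sun)^3.5 = 0.7^3.5 = 0.287

0.287 L_sun


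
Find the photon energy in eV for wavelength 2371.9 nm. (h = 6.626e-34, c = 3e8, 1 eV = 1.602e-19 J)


E = hc/lambda = 6.626e-34 * 3e8 / 2.372e-06 = 8.381e-20 J = 0.5231 eV

0.5231 eV


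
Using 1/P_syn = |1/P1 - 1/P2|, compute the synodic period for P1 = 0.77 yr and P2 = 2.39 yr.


1/P_syn = |1/P1 - 1/P2| = |1/0.77 - 1/2.39| => P_syn = 1.136

1.136 years


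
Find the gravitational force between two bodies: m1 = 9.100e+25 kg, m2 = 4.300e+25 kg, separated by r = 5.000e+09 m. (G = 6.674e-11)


F = G*m1*m2/r^2 = 6.674e-11 * 9.100e+25 * 4.300e+25 / (5.000e+09)^2 = 6.674e-11 * 3.913e+51 / 2.500e+19 = 1.045e+22

1.045e+22 N


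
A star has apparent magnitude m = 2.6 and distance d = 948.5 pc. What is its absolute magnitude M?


M = m - 5*log10(d) + 5 = 2.6 - 5*log10(948.5) + 5 = -7.2852

-7.2852


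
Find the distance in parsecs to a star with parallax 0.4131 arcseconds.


d = 1/p = 1/0.4131 = 2.4207

2.4207 pc


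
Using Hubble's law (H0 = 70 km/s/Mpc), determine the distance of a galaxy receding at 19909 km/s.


d = v / H0 = 19909 / 70 = 284.4143

284.4143 Mpc


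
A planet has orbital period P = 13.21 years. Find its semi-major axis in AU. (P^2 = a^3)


a = P^(2/3) = 13.21^(2/3) = 5.5882

5.5882 AU


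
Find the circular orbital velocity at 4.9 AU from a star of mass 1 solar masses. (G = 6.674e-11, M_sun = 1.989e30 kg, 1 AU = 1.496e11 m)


v = sqrt(GM/r) = sqrt(6.674e-11 * 1.989e+30 / 7.330e+11) = 13456.9505

13456.9505 m/s


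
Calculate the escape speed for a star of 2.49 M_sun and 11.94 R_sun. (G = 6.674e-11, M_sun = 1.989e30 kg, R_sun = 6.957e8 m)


M = 2.49 * 1.989e30 kg = 4.95261e+30 kg; R = 11.94 * 6.957e8 m = 8.306658e+09 m. v_esc = sqrt(2GM/R) = sqrt(2 * 6.674e-11 * 4.95261e+30 / 8.306658e+09) = 282105.7895

282105.7895 m/s


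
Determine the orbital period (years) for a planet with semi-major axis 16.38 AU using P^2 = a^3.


P = a^(3/2) = 16.38^1.5 = 66.2935

66.2935 years


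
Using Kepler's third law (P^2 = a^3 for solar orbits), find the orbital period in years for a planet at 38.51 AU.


P = a^(3/2) = 38.51^1.5 = 238.9793

238.9793 years


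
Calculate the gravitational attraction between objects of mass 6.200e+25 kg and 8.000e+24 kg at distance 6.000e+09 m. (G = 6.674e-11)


F = G*m1*m2/r^2 = 6.674e-11 * 6.200e+25 * 8.000e+24 / (6.000e+09)^2 = 6.674e-11 * 4.960e+50 / 3.600e+19 = 9.195e+20

9.195e+20 N


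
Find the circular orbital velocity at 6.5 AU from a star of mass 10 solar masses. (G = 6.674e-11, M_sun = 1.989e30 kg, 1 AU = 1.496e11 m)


v = sqrt(GM/r) = sqrt(6.674e-11 * 1.989e+31 / 9.724e+11) = 36947.7518

36947.7518 m/s


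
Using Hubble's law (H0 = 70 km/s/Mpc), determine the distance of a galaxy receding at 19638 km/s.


d = v / H0 = 19638 / 70 = 280.5429

280.5429 Mpc


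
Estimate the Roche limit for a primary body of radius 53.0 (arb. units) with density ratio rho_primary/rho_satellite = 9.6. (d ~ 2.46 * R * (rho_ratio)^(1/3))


d_Roche = 2.46 * 53.0 * 9.6^(1/3) = 277.0988

277.0988


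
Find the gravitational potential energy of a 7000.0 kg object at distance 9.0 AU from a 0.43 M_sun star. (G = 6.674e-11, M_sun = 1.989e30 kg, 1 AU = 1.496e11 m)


M = 0.43 * 1.989e30 kg = 8.5527e+29 kg; r = 9.0 AU * 1.496e11 m/AU = 1.3464e+12 m. U = -GM*m/r = -(6.674e-11 * 8.5527e+29 * 7000.0) / 1.3464e+12 = -2.968e+11

-2.968e+11 J


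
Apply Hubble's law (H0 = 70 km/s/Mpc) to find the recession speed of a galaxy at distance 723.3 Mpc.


v = H0 * d = 70 * 723.3 = 50631.0

50631.0 km/s


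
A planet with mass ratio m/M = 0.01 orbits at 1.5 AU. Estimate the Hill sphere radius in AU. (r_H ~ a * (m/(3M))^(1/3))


r_H = a * (m/3M)^(1/3) = 1.5 * (0.01/3)^(1/3) = 0.2241

0.2241 AU


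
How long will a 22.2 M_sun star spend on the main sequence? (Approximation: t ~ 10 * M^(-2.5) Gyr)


t = 10 * M^(-2.5) = 10 * 22.2^(-2.5) = 0.0043

0.0043 Gyr


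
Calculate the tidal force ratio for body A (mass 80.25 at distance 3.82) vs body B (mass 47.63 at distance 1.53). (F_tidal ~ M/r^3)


Ratio = (M1/r1^3) / (M2/r2^3) = (80.25/3.82^3) / (47.63/1.53^3) = 0.1083

0.1083


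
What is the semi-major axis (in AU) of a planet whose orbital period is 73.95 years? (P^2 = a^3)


a = P^(2/3) = 73.95^(2/3) = 17.6181

17.6181 AU


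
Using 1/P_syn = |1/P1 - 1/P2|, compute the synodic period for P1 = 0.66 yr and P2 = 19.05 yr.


1/P_syn = |1/P1 - 1/P2| = |1/0.66 - 1/19.05| => P_syn = 0.6837

0.6837 years


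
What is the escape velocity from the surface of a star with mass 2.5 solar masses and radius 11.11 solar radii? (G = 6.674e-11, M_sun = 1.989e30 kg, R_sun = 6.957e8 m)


M = 2.5 * 1.989e30 kg = 4.9725e+30 kg; R = 11.11 * 6.957e8 m = 7.729227e+09 m. v_esc = sqrt(2GM/R) = sqrt(2 * 6.674e-11 * 4.9725e+30 / 7.729227e+09) = 293040.3766

293040.3766 m/s


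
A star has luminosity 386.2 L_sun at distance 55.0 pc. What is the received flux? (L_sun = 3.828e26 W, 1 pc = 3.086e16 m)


F = L / (4*pi*d^2) = 1.478e+29 / (4*pi*(1.697e+18)^2) = 4.084e-09

4.084e-09 W/m^2


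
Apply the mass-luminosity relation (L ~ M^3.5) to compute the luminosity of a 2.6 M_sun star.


L/L_sun = (M/M_sun)^3.5 = 2.6^3.5 = 28.3404

28.3404 L_sun


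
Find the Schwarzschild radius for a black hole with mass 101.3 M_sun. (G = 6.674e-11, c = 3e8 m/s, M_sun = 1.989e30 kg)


M = 101.3 * 1.989e30 kg = 2.014857e+32 kg. rs = 2GM/c^2 = 2 * 6.674e-11 * 2.014857e+32 / (3e8)^2 = 298825.6804

298825.6804 m


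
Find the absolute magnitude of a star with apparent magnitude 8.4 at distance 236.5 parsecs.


M = m - 5*log10(d) + 5 = 8.4 - 5*log10(236.5) + 5 = 1.5308

1.5308


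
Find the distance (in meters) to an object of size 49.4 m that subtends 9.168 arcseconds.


D = size / theta_rad, theta_rad = 9.168 * pi/(180*3600) = 4.445e-05, D = 1.111e+06

1.111e+06 m


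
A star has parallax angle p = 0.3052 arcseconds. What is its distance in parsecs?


d = 1/p = 1/0.3052 = 3.2765

3.2765 pc


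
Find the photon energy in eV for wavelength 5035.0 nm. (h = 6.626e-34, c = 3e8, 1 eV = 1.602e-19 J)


E = hc/lambda = 6.626e-34 * 3e8 / 5.035e-06 = 3.948e-20 J = 0.2464 eV

0.2464 eV


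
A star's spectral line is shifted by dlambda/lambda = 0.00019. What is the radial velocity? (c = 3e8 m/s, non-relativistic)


v = (dlambda/lambda) * c = 0.00019 * 3e8 = 57000.0

57000.0 m/s


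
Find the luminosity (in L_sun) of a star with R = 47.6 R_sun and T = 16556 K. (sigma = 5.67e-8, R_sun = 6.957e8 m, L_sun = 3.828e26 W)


R = 47.6 * 6.957e8 m = 3.311532e+10 m. L = 4*pi*R^2*sigma*T^4 = 4*pi*(3.311532e+10)^2 * 5.67e-8 * 16556^4 = 5.870465039e+31 W. L/L_sun = 5.870465039e+31 / 3.828e26 = 153355.931

153355.931 L_sun


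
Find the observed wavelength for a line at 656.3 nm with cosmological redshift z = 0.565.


lam_obs = lam_emit * (1 + z) = 656.3 * (1 + 0.565) = 1027.1095

1027.1095 nm


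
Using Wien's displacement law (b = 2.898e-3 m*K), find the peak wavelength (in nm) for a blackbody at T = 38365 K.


lam_max = b / T = 2.898e-3 / 38365 = 7.554e-08 m = 75.5376 nm

75.5376 nm


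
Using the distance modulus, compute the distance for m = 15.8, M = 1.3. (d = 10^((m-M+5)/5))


d = 10^((m - M + 5)/5) = 10^((15.8 - 1.3 + 5)/5) = 7943.2823

7943.2823 pc


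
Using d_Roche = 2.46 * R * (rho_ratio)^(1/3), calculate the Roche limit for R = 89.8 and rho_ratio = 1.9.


d_Roche = 2.46 * 89.8 * 1.9^(1/3) = 273.6083

273.6083


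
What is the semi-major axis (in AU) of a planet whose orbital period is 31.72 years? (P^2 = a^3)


a = P^(2/3) = 31.72^(2/3) = 10.0205

10.0205 AU


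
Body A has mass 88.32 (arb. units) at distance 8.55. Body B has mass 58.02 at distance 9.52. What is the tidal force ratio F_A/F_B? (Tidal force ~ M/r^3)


Ratio = (M1/r1^3) / (M2/r2^3) = (88.32/8.55^3) / (58.02/9.52^3) = 2.1013

2.1013
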